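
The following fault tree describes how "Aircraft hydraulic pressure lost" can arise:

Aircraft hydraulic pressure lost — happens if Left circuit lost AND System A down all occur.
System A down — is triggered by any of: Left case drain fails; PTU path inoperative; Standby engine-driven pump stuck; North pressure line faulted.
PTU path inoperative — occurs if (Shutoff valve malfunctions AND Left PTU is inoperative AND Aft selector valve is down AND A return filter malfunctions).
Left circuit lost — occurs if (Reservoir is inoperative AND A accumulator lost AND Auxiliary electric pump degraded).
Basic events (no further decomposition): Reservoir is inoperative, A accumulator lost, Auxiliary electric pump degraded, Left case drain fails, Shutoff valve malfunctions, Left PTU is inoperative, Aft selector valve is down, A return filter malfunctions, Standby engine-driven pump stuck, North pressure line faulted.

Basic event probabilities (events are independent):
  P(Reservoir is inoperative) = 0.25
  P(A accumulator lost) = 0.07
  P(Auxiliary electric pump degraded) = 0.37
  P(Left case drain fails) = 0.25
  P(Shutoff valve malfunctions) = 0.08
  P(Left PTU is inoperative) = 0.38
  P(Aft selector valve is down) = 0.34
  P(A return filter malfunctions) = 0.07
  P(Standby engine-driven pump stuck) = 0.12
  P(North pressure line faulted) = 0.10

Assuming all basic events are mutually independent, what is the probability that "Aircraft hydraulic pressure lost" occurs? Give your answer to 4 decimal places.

0.0026

P(Left circuit lost) [AND] = 0.25 × 0.07 × 0.37 = 0.006475
P(PTU path inoperative) [AND] = 0.08 × 0.38 × 0.34 × 0.07 = 0.000724
P(System A down) [OR] = 1 − (1−0.25) × (1−0.000724) × (1−0.12) × (1−0.10) = 0.406430
P(Aircraft hydraulic pressure lost) [AND] = 0.006475 × 0.406430 = 0.002632
Rounded to 4 decimal places: P(Aircraft hydraulic pressure lost) ≈ 0.0026.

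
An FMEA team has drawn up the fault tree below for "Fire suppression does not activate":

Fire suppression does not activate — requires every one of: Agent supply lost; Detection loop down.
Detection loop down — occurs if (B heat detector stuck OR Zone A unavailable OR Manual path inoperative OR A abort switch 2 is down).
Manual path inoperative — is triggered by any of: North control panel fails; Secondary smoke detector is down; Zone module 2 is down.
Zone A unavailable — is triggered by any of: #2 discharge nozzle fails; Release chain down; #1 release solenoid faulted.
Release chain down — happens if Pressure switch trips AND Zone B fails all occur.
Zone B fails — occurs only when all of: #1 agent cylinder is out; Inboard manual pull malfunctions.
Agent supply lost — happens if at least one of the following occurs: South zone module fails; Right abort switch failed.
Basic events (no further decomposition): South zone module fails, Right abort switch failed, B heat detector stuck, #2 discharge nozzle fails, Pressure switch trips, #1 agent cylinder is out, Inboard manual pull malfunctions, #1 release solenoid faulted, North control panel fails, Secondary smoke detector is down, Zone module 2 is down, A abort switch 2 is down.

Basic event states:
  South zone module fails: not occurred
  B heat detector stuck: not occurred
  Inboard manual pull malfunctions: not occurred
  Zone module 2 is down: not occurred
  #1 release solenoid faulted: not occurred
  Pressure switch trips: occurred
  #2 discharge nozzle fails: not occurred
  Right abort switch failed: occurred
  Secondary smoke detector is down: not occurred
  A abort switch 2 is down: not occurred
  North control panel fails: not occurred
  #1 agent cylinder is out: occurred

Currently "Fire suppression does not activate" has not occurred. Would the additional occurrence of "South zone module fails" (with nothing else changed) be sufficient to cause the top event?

No

Counterfactual: set "South zone module fails" to occurred.
Agent supply lost [OR]: South zone module fails=occurs, Right abort switch failed=occurs → at least one input occurs → occurs.
Zone B fails [AND]: #1 agent cylinder is out=occurs, Inboard manual pull malfunctions=not → not all inputs occur → does not occur.
Release chain down [AND]: Pressure switch trips=occurs, Zone B fails=not → not all inputs occur → does not occur.
Zone A unavailable [OR]: #2 discharge nozzle fails=not, Release chain down=not, #1 release solenoid faulted=not → no input occurs → does not occur.
Manual path inoperative [OR]: North control panel fails=not, Secondary smoke detector is down=not, Zone module 2 is down=not → no input occurs → does not occur.
Detection loop down [OR]: B heat detector stuck=not, Zone A unavailable=not, Manual path inoperative=not, A abort switch 2 is down=not → no input occurs → does not occur.
Fire suppression does not activate [AND]: Agent supply lost=occurs, Detection loop down=not → not all inputs occur → does not occur.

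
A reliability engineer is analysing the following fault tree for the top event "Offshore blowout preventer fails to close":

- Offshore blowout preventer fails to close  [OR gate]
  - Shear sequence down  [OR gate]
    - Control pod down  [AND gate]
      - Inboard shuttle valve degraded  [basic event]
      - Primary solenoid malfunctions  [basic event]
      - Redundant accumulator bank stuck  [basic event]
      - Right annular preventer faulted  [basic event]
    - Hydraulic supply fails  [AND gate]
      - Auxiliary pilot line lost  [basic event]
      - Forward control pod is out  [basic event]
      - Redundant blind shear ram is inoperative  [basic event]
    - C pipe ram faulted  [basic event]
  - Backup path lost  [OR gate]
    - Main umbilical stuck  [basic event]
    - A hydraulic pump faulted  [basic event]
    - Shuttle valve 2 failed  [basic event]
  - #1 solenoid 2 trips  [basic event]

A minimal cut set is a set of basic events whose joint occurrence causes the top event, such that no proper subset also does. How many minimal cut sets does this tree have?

7

Control pod down [AND]: one cut set from each child combined → 1 × 1 × 1 × 1 = 1 cut set(s).
Hydraulic supply fails [AND]: one cut set from each child combined → 1 × 1 × 1 = 1 cut set(s).
Shear sequence down [OR]: union of children's cut sets → 3 cut set(s).
Backup path lost [OR]: union of children's cut sets → 3 cut set(s).
Offshore blowout preventer fails to close [OR]: union of children's cut sets → 7 cut set(s).
Minimal cut sets: {Inboard shuttle valve degraded, Primary solenoid malfunctions, Redundant accumulator bank stuck, Right annular preventer faulted}; {Auxiliary pilot line lost, Forward control pod is out, Redundant blind shear ram is inoperative}; {C pipe ram faulted}; {Main umbilical stuck}; {A hydraulic pump faulted}; {Shuttle valve 2 failed}; {#1 solenoid 2 trips}.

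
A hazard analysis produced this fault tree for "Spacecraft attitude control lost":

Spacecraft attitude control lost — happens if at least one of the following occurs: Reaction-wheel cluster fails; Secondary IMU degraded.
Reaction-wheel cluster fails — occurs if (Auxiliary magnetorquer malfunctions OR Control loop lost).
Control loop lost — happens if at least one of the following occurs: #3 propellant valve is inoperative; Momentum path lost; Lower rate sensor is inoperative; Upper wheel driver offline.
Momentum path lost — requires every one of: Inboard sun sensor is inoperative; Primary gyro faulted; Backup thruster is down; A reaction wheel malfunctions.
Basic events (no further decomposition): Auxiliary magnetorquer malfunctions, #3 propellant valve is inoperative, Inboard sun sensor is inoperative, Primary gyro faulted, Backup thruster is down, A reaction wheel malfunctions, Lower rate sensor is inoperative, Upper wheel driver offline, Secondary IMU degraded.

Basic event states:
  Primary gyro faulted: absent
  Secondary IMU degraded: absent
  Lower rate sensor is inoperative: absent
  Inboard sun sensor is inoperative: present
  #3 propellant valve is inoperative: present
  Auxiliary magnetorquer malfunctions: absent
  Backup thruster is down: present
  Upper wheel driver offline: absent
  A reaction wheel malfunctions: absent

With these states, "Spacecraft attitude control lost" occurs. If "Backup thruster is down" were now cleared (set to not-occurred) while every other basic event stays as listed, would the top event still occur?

Counterfactual: set "Backup thruster is down" to not occurred.
Momentum path lost [AND]: Inboard sun sensor is inoperative=occurs, Primary gyro faulted=not, Backup thruster is down=not, A reaction wheel malfunctions=not → not all inputs occur → does not occur.
Control loop lost [OR]: #3 propellant valve is inoperative=occurs, Momentum path lost=not, Lower rate sensor is inoperative=not, Upper wheel driver offline=not → at least one input occurs → occurs.
Reaction-wheel cluster fails [OR]: Auxiliary magnetorquer malfunctions=not, Control loop lost=occurs → at least one input occurs → occurs.
Spacecraft attitude control lost [OR]: Reaction-wheel cluster fails=occurs, Secondary IMU degraded=not → at least one input occurs → occurs.

Yes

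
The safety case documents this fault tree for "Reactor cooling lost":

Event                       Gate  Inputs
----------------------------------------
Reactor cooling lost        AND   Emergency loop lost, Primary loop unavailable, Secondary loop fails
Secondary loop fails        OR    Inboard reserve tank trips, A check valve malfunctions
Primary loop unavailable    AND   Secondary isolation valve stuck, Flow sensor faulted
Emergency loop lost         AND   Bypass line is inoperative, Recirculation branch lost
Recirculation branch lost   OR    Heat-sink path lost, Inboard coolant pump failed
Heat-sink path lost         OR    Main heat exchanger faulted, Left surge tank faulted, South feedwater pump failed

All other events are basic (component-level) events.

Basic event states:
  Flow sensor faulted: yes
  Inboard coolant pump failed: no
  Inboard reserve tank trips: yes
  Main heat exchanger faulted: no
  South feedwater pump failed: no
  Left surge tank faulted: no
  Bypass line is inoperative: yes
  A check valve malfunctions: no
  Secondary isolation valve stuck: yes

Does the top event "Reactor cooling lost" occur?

No

Heat-sink path lost [OR]: Main heat exchanger faulted=not, Left surge tank faulted=not, South feedwater pump failed=not → no input occurs → does not occur.
Recirculation branch lost [OR]: Heat-sink path lost=not, Inboard coolant pump failed=not → no input occurs → does not occur.
Emergency loop lost [AND]: Bypass line is inoperative=occurs, Recirculation branch lost=not → not all inputs occur → does not occur.
Primary loop unavailable [AND]: Secondary isolation valve stuck=occurs, Flow sensor faulted=occurs → all inputs occur → occurs.
Secondary loop fails [OR]: Inboard reserve tank trips=occurs, A check valve malfunctions=not → at least one input occurs → occurs.
Reactor cooling lost [AND]: Emergency loop lost=not, Primary loop unavailable=occurs, Secondary loop fails=occurs → not all inputs occur → does not occur.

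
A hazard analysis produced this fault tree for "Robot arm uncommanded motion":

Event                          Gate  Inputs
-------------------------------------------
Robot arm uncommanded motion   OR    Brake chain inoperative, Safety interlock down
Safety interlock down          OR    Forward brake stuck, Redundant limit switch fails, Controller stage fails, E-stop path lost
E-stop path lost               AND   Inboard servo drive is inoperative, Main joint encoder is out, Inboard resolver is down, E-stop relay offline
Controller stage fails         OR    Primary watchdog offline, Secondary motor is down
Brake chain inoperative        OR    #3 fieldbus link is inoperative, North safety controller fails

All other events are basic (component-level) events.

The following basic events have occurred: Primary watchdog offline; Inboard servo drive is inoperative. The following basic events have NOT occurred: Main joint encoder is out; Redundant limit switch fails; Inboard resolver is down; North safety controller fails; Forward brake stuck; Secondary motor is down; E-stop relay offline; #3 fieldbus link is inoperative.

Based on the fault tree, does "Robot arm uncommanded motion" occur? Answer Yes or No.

Yes

Brake chain inoperative [OR]: #3 fieldbus link is inoperative=not, North safety controller fails=not → no input occurs → does not occur.
Controller stage fails [OR]: Primary watchdog offline=occurs, Secondary motor is down=not → at least one input occurs → occurs.
E-stop path lost [AND]: Inboard servo drive is inoperative=occurs, Main joint encoder is out=not, Inboard resolver is down=not, E-stop relay offline=not → not all inputs occur → does not occur.
Safety interlock down [OR]: Forward brake stuck=not, Redundant limit switch fails=not, Controller stage fails=occurs, E-stop path lost=not → at least one input occurs → occurs.
Robot arm uncommanded motion [OR]: Brake chain inoperative=not, Safety interlock down=occurs → at least one input occurs → occurs.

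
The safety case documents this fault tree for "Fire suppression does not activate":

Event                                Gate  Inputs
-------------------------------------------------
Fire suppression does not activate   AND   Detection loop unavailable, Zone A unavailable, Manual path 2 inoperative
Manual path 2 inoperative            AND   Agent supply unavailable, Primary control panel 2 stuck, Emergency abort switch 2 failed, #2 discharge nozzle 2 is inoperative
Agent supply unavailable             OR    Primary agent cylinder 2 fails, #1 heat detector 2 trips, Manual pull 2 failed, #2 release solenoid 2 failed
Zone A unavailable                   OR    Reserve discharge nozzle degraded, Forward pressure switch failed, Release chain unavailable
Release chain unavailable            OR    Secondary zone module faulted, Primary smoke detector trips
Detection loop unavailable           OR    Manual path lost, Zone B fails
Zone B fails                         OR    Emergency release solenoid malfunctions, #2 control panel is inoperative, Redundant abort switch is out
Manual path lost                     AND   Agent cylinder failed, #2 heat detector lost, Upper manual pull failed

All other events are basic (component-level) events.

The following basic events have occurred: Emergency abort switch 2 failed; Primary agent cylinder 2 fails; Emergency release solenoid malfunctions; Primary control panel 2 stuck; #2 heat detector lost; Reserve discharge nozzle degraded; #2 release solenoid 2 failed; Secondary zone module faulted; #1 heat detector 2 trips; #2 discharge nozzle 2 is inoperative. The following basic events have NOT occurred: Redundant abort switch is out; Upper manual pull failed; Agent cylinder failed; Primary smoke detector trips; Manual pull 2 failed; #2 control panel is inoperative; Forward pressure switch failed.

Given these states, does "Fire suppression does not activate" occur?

Yes

Manual path lost [AND]: Agent cylinder failed=not, #2 heat detector lost=occurs, Upper manual pull failed=not → not all inputs occur → does not occur.
Zone B fails [OR]: Emergency release solenoid malfunctions=occurs, #2 control panel is inoperative=not, Redundant abort switch is out=not → at least one input occurs → occurs.
Detection loop unavailable [OR]: Manual path lost=not, Zone B fails=occurs → at least one input occurs → occurs.
Release chain unavailable [OR]: Secondary zone module faulted=occurs, Primary smoke detector trips=not → at least one input occurs → occurs.
Zone A unavailable [OR]: Reserve discharge nozzle degraded=occurs, Forward pressure switch failed=not, Release chain unavailable=occurs → at least one input occurs → occurs.
Agent supply unavailable [OR]: Primary agent cylinder 2 fails=occurs, #1 heat detector 2 trips=occurs, Manual pull 2 failed=not, #2 release solenoid 2 failed=occurs → at least one input occurs → occurs.
Manual path 2 inoperative [AND]: Agent supply unavailable=occurs, Primary control panel 2 stuck=occurs, Emergency abort switch 2 failed=occurs, #2 discharge nozzle 2 is inoperative=occurs → all inputs occur → occurs.
Fire suppression does not activate [AND]: Detection loop unavailable=occurs, Zone A unavailable=occurs, Manual path 2 inoperative=occurs → all inputs occur → occurs.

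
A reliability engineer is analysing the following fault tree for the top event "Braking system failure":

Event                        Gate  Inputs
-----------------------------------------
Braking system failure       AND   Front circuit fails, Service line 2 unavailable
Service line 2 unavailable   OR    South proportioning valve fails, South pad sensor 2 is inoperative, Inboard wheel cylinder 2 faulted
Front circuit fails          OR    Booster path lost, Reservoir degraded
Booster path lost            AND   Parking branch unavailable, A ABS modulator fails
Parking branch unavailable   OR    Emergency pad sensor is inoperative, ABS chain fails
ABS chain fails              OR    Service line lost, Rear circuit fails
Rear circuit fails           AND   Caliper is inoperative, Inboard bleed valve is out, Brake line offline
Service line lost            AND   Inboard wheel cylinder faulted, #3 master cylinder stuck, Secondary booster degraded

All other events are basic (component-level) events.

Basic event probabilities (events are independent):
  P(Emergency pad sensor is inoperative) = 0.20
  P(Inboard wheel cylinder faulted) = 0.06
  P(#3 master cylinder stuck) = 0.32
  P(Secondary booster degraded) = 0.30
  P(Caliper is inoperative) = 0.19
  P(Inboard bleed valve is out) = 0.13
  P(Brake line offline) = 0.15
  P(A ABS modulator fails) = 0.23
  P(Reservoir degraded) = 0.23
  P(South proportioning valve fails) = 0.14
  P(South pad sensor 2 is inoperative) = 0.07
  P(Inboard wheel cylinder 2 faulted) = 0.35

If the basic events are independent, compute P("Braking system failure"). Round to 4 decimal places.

P(Service line lost) [AND] = 0.06 × 0.32 × 0.30 = 0.005760
P(Rear circuit fails) [AND] = 0.19 × 0.13 × 0.15 = 0.003705
P(ABS chain fails) [OR] = 1 − (1−0.005760) × (1−0.003705) = 0.009444
P(Parking branch unavailable) [OR] = 1 − (1−0.20) × (1−0.009444) = 0.207555
P(Booster path lost) [AND] = 0.207555 × 0.23 = 0.047738
P(Front circuit fails) [OR] = 1 − (1−0.047738) × (1−0.23) = 0.266758
P(Service line 2 unavailable) [OR] = 1 − (1−0.14) × (1−0.07) × (1−0.35) = 0.480130
P(Braking system failure) [AND] = 0.266758 × 0.480130 = 0.128079
Rounded to 4 decimal places: P(Braking system failure) ≈ 0.1281.

0.1281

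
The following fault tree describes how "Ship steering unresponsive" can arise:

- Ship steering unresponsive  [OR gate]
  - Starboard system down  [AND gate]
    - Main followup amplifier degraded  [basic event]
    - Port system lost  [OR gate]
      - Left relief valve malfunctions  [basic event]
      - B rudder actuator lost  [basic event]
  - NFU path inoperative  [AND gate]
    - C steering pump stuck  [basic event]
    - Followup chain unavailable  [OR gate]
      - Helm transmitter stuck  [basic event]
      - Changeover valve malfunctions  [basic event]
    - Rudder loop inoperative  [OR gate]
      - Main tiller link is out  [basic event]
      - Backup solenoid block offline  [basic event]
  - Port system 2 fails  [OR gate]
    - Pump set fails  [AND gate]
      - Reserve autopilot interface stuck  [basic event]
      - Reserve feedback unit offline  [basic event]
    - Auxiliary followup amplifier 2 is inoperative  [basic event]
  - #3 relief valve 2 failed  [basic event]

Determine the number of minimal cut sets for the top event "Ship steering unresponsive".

Port system lost [OR]: union of children's cut sets → 2 cut set(s).
Starboard system down [AND]: one cut set from each child combined → 1 × 2 = 2 cut set(s).
Followup chain unavailable [OR]: union of children's cut sets → 2 cut set(s).
Rudder loop inoperative [OR]: union of children's cut sets → 2 cut set(s).
NFU path inoperative [AND]: one cut set from each child combined → 1 × 2 × 2 = 4 cut set(s).
Pump set fails [AND]: one cut set from each child combined → 1 × 1 = 1 cut set(s).
Port system 2 fails [OR]: union of children's cut sets → 2 cut set(s).
Ship steering unresponsive [OR]: union of children's cut sets → 9 cut set(s).
Minimal cut sets: {Left relief valve malfunctions, Main followup amplifier degraded}; {B rudder actuator lost, Main followup amplifier degraded}; {C steering pump stuck, Helm transmitter stuck, Main tiller link is out}; {Backup solenoid block offline, C steering pump stuck, Helm transmitter stuck}; {C steering pump stuck, Changeover valve malfunctions, Main tiller link is out}; {Backup solenoid block offline, C steering pump stuck, Changeover valve malfunctions}; {Reserve autopilot interface stuck, Reserve feedback unit offline}; {Auxiliary followup amplifier 2 is inoperative}; {#3 relief valve 2 failed}.

9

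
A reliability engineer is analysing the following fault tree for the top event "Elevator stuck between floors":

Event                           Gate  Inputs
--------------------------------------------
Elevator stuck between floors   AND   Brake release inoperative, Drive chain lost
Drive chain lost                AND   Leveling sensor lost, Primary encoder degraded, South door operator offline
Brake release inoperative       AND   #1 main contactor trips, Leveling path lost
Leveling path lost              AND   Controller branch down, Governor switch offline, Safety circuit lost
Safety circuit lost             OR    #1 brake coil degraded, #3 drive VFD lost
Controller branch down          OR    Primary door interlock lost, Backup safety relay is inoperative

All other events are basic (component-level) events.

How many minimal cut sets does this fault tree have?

4

Controller branch down [OR]: union of children's cut sets → 2 cut set(s).
Safety circuit lost [OR]: union of children's cut sets → 2 cut set(s).
Leveling path lost [AND]: one cut set from each child combined → 2 × 1 × 2 = 4 cut set(s).
Brake release inoperative [AND]: one cut set from each child combined → 1 × 4 = 4 cut set(s).
Drive chain lost [AND]: one cut set from each child combined → 1 × 1 × 1 = 1 cut set(s).
Elevator stuck between floors [AND]: one cut set from each child combined → 4 × 1 = 4 cut set(s).
Minimal cut sets: {#1 brake coil degraded, #1 main contactor trips, Governor switch offline, Leveling sensor lost, Primary door interlock lost, Primary encoder degraded, South door operator offline}; {#1 main contactor trips, #3 drive VFD lost, Governor switch offline, Leveling sensor lost, Primary door interlock lost, Primary encoder degraded, South door operator offline}; {#1 brake coil degraded, #1 main contactor trips, Backup safety relay is inoperative, Governor switch offline, Leveling sensor lost, Primary encoder degraded, South door operator offline}; {#1 main contactor trips, #3 drive VFD lost, Backup safety relay is inoperative, Governor switch offline, Leveling sensor lost, Primary encoder degraded, South door operator offline}.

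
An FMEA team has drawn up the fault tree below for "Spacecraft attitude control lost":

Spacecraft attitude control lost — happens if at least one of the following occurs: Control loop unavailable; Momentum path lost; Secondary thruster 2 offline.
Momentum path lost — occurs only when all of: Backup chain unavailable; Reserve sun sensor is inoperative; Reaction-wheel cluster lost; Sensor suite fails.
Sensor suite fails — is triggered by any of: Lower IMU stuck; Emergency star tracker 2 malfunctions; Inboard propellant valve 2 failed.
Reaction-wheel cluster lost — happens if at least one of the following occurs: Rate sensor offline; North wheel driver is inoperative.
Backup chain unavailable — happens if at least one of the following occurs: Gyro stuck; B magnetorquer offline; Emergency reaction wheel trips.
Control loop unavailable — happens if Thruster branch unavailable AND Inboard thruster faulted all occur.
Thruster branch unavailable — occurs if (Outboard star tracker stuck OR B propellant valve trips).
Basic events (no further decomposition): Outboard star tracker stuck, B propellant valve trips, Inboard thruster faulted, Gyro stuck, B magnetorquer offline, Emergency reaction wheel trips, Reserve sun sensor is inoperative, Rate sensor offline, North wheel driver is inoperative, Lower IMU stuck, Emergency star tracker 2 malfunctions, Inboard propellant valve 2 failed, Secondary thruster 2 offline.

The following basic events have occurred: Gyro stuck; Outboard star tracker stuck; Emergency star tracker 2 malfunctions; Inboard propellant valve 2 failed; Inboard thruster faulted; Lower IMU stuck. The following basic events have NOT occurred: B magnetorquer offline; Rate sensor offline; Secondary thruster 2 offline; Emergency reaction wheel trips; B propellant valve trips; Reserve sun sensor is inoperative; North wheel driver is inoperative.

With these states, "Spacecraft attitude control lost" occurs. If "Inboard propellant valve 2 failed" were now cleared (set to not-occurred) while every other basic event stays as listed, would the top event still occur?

Yes

Counterfactual: set "Inboard propellant valve 2 failed" to not occurred.
Thruster branch unavailable [OR]: Outboard star tracker stuck=occurs, B propellant valve trips=not → at least one input occurs → occurs.
Control loop unavailable [AND]: Thruster branch unavailable=occurs, Inboard thruster faulted=occurs → all inputs occur → occurs.
Backup chain unavailable [OR]: Gyro stuck=occurs, B magnetorquer offline=not, Emergency reaction wheel trips=not → at least one input occurs → occurs.
Reaction-wheel cluster lost [OR]: Rate sensor offline=not, North wheel driver is inoperative=not → no input occurs → does not occur.
Sensor suite fails [OR]: Lower IMU stuck=occurs, Emergency star tracker 2 malfunctions=occurs, Inboard propellant valve 2 failed=not → at least one input occurs → occurs.
Momentum path lost [AND]: Backup chain unavailable=occurs, Reserve sun sensor is inoperative=not, Reaction-wheel cluster lost=not, Sensor suite fails=occurs → not all inputs occur → does not occur.
Spacecraft attitude control lost [OR]: Control loop unavailable=occurs, Momentum path lost=not, Secondary thruster 2 offline=not → at least one input occurs → occurs.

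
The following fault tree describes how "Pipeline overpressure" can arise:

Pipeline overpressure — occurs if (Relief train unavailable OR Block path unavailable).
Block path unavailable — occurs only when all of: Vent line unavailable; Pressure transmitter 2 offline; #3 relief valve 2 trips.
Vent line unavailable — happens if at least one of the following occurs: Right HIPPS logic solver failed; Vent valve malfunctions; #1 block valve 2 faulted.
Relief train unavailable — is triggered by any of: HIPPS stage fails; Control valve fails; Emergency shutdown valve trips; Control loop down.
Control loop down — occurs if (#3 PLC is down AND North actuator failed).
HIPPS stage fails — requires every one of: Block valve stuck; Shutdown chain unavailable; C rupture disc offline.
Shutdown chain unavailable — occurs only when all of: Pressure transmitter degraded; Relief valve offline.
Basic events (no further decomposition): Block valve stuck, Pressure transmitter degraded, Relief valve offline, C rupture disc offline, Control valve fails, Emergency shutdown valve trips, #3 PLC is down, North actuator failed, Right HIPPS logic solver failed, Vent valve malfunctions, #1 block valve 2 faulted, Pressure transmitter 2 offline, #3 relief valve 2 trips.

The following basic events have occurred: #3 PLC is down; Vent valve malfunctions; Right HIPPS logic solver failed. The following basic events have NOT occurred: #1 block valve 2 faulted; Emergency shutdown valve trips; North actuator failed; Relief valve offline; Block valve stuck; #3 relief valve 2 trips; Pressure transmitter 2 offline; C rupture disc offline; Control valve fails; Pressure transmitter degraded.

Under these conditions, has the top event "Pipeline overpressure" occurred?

Shutdown chain unavailable [AND]: Pressure transmitter degraded=not, Relief valve offline=not → not all inputs occur → does not occur.
HIPPS stage fails [AND]: Block valve stuck=not, Shutdown chain unavailable=not, C rupture disc offline=not → not all inputs occur → does not occur.
Control loop down [AND]: #3 PLC is down=occurs, North actuator failed=not → not all inputs occur → does not occur.
Relief train unavailable [OR]: HIPPS stage fails=not, Control valve fails=not, Emergency shutdown valve trips=not, Control loop down=not → no input occurs → does not occur.
Vent line unavailable [OR]: Right HIPPS logic solver failed=occurs, Vent valve malfunctions=occurs, #1 block valve 2 faulted=not → at least one input occurs → occurs.
Block path unavailable [AND]: Vent line unavailable=occurs, Pressure transmitter 2 offline=not, #3 relief valve 2 trips=not → not all inputs occur → does not occur.
Pipeline overpressure [OR]: Relief train unavailable=not, Block path unavailable=not → no input occurs → does not occur.

No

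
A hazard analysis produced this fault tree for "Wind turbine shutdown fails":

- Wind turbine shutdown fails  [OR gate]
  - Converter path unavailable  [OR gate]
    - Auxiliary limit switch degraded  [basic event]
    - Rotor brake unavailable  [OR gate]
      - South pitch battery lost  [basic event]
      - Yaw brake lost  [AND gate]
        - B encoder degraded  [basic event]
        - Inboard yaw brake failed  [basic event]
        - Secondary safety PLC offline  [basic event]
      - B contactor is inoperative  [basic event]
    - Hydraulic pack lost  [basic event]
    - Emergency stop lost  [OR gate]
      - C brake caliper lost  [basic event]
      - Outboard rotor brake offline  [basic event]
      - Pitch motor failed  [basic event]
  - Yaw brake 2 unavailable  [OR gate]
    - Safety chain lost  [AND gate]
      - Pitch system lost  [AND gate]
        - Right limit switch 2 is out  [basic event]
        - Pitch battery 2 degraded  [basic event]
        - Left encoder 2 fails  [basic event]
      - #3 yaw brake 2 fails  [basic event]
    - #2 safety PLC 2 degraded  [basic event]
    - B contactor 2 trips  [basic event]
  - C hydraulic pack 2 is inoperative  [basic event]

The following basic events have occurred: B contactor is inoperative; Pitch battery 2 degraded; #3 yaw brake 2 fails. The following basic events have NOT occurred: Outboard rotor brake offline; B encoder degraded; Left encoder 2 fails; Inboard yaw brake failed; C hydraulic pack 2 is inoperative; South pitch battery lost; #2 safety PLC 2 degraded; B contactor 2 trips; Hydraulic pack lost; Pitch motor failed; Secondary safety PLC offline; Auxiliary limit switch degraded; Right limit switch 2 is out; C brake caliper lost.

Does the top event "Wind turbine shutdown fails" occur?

Yaw brake lost [AND]: B encoder degraded=not, Inboard yaw brake failed=not, Secondary safety PLC offline=not → not all inputs occur → does not occur.
Rotor brake unavailable [OR]: South pitch battery lost=not, Yaw brake lost=not, B contactor is inoperative=occurs → at least one input occurs → occurs.
Emergency stop lost [OR]: C brake caliper lost=not, Outboard rotor brake offline=not, Pitch motor failed=not → no input occurs → does not occur.
Converter path unavailable [OR]: Auxiliary limit switch degraded=not, Rotor brake unavailable=occurs, Hydraulic pack lost=not, Emergency stop lost=not → at least one input occurs → occurs.
Pitch system lost [AND]: Right limit switch 2 is out=not, Pitch battery 2 degraded=occurs, Left encoder 2 fails=not → not all inputs occur → does not occur.
Safety chain lost [AND]: Pitch system lost=not, #3 yaw brake 2 fails=occurs → not all inputs occur → does not occur.
Yaw brake 2 unavailable [OR]: Safety chain lost=not, #2 safety PLC 2 degraded=not, B contactor 2 trips=not → no input occurs → does not occur.
Wind turbine shutdown fails [OR]: Converter path unavailable=occurs, Yaw brake 2 unavailable=not, C hydraulic pack 2 is inoperative=not → at least one input occurs → occurs.

Yes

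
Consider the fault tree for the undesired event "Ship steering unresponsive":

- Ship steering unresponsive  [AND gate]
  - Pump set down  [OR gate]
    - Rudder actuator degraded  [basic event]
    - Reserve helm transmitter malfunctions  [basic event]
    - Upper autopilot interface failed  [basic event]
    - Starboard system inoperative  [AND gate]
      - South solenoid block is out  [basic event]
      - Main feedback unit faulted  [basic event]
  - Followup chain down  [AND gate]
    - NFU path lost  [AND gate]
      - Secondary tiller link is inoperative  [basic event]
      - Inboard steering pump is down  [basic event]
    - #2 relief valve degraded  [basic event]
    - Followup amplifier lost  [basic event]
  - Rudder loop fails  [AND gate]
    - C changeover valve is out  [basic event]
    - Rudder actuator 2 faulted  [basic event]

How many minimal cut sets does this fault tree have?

4

Starboard system inoperative [AND]: one cut set from each child combined → 1 × 1 = 1 cut set(s).
Pump set down [OR]: union of children's cut sets → 4 cut set(s).
NFU path lost [AND]: one cut set from each child combined → 1 × 1 = 1 cut set(s).
Followup chain down [AND]: one cut set from each child combined → 1 × 1 × 1 = 1 cut set(s).
Rudder loop fails [AND]: one cut set from each child combined → 1 × 1 = 1 cut set(s).
Ship steering unresponsive [AND]: one cut set from each child combined → 4 × 1 × 1 = 4 cut set(s).
Minimal cut sets: {#2 relief valve degraded, C changeover valve is out, Followup amplifier lost, Inboard steering pump is down, Rudder actuator 2 faulted, Rudder actuator degraded, Secondary tiller link is inoperative}; {#2 relief valve degraded, C changeover valve is out, Followup amplifier lost, Inboard steering pump is down, Reserve helm transmitter malfunctions, Rudder actuator 2 faulted, Secondary tiller link is inoperative}; {#2 relief valve degraded, C changeover valve is out, Followup amplifier lost, Inboard steering pump is down, Rudder actuator 2 faulted, Secondary tiller link is inoperative, Upper autopilot interface failed}; {#2 relief valve degraded, C changeover valve is out, Followup amplifier lost, Inboard steering pump is down, Main feedback unit faulted, Rudder actuator 2 faulted, Secondary tiller link is inoperative, South solenoid block is out}.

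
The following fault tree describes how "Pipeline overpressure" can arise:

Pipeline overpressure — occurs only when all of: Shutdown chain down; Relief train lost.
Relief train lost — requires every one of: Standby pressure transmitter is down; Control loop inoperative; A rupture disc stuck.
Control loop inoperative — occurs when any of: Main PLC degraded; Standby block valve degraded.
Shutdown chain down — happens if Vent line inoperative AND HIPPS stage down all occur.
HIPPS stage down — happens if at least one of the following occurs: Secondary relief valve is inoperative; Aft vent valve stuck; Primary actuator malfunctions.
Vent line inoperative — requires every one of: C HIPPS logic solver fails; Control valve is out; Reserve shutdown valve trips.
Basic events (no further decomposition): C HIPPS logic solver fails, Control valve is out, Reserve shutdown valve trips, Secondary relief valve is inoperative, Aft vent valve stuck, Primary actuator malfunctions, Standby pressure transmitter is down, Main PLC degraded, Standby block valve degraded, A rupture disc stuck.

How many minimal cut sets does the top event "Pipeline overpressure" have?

Vent line inoperative [AND]: one cut set from each child combined → 1 × 1 × 1 = 1 cut set(s).
HIPPS stage down [OR]: union of children's cut sets → 3 cut set(s).
Shutdown chain down [AND]: one cut set from each child combined → 1 × 3 = 3 cut set(s).
Control loop inoperative [OR]: union of children's cut sets → 2 cut set(s).
Relief train lost [AND]: one cut set from each child combined → 1 × 2 × 1 = 2 cut set(s).
Pipeline overpressure [AND]: one cut set from each child combined → 3 × 2 = 6 cut set(s).
Minimal cut sets: {A rupture disc stuck, C HIPPS logic solver fails, Control valve is out, Main PLC degraded, Reserve shutdown valve trips, Secondary relief valve is inoperative, Standby pressure transmitter is down}; {A rupture disc stuck, C HIPPS logic solver fails, Control valve is out, Reserve shutdown valve trips, Secondary relief valve is inoperative, Standby block valve degraded, Standby pressure transmitter is down}; {A rupture disc stuck, Aft vent valve stuck, C HIPPS logic solver fails, Control valve is out, Main PLC degraded, Reserve shutdown valve trips, Standby pressure transmitter is down}; {A rupture disc stuck, Aft vent valve stuck, C HIPPS logic solver fails, Control valve is out, Reserve shutdown valve trips, Standby block valve degraded, Standby pressure transmitter is down}; {A rupture disc stuck, C HIPPS logic solver fails, Control valve is out, Main PLC degraded, Primary actuator malfunctions, Reserve shutdown valve trips, Standby pressure transmitter is down}; {A rupture disc stuck, C HIPPS logic solver fails, Control valve is out, Primary actuator malfunctions, Reserve shutdown valve trips, Standby block valve degraded, Standby pressure transmitter is down}.

6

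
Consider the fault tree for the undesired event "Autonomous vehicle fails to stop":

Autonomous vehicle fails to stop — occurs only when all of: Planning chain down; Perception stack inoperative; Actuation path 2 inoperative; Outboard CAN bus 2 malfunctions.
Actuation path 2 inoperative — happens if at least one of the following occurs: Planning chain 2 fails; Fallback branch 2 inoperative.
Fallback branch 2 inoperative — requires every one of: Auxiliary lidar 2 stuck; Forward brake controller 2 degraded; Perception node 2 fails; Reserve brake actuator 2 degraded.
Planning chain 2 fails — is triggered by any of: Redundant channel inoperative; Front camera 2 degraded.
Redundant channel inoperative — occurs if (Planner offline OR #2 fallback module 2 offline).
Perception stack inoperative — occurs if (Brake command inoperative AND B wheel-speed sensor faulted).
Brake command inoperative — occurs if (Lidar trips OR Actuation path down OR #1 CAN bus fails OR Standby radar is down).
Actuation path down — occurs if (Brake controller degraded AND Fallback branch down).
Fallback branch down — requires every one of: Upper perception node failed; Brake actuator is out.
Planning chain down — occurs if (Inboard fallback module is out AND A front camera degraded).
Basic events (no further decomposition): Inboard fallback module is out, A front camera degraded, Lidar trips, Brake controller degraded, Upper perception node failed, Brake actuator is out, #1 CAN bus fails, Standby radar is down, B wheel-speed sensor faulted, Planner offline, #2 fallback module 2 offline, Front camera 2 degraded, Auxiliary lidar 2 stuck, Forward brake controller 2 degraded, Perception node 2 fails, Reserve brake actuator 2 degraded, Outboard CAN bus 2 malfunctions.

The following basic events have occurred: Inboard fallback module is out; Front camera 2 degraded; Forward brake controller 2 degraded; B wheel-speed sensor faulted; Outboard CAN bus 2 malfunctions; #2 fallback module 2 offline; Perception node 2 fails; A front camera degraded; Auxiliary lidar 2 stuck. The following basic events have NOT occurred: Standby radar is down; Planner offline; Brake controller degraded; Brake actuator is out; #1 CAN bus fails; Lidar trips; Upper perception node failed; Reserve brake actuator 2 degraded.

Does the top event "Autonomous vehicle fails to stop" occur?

No

Planning chain down [AND]: Inboard fallback module is out=occurs, A front camera degraded=occurs → all inputs occur → occurs.
Fallback branch down [AND]: Upper perception node failed=not, Brake actuator is out=not → not all inputs occur → does not occur.
Actuation path down [AND]: Brake controller degraded=not, Fallback branch down=not → not all inputs occur → does not occur.
Brake command inoperative [OR]: Lidar trips=not, Actuation path down=not, #1 CAN bus fails=not, Standby radar is down=not → no input occurs → does not occur.
Perception stack inoperative [AND]: Brake command inoperative=not, B wheel-speed sensor faulted=occurs → not all inputs occur → does not occur.
Redundant channel inoperative [OR]: Planner offline=not, #2 fallback module 2 offline=occurs → at least one input occurs → occurs.
Planning chain 2 fails [OR]: Redundant channel inoperative=occurs, Front camera 2 degraded=occurs → at least one input occurs → occurs.
Fallback branch 2 inoperative [AND]: Auxiliary lidar 2 stuck=occurs, Forward brake controller 2 degraded=occurs, Perception node 2 fails=occurs, Reserve brake actuator 2 degraded=not → not all inputs occur → does not occur.
Actuation path 2 inoperative [OR]: Planning chain 2 fails=occurs, Fallback branch 2 inoperative=not → at least one input occurs → occurs.
Autonomous vehicle fails to stop [AND]: Planning chain down=occurs, Perception stack inoperative=not, Actuation path 2 inoperative=occurs, Outboard CAN bus 2 malfunctions=occurs → not all inputs occur → does not occur.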